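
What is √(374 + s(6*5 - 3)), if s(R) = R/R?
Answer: 5*√15 ≈ 19.365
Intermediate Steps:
s(R) = 1
√(374 + s(6*5 - 3)) = √(374 + 1) = √375 = 5*√15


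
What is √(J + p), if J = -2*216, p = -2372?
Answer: 2*I*√701 ≈ 52.953*I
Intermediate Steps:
J = -432
√(J + p) = √(-432 - 2372) = √(-2804) = 2*I*√701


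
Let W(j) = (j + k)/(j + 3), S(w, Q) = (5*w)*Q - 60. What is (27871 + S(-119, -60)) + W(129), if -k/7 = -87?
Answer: 1397365/22 ≈ 63517.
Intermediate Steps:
k = 609 (k = -7*(-87) = 609)
S(w, Q) = -60 + 5*Q*w (S(w, Q) = 5*Q*w - 60 = -60 + 5*Q*w)
W(j) = (609 + j)/(3 + j) (W(j) = (j + 609)/(j + 3) = (609 + j)/(3 + j))
(27871 + S(-119, -60)) + W(129) = (27871 + (-60 + 5*(-60)*(-119))) + (609 + 129)/(3 + 129) = (27871 + (-60 + 35700)) + 738/132 = (27871 + 35640) + (1/132)*738 = 63511 + 123/22 = 1397365/22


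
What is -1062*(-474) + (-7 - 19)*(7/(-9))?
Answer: 4530674/9 ≈ 5.0341e+5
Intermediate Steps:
-1062*(-474) + (-7 - 19)*(7/(-9)) = 503388 - 182*(-1)/9 = 503388 - 26*(-7/9) = 503388 + 182/9 = 4530674/9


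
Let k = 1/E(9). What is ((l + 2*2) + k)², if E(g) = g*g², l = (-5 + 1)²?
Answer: 212605561/531441 ≈ 400.05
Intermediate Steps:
l = 16 (l = (-4)² = 16)
E(g) = g³
k = 1/729 (k = 1/(9³) = 1/729 ≈ 0.0013717)
((l + 2*2) + k)² = ((16 + 2*2) + 1/729)² = ((16 + 4) + 1/729)² = (20 + 1/729)² = (14581/729)² = 212605561/531441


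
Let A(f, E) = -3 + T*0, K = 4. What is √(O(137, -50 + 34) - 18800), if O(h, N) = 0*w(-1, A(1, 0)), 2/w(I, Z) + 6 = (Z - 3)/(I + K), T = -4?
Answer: 20*I*√47 ≈ 137.11*I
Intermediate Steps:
A(f, E) = -3 (A(f, E) = -3 - 4*0 = -3 + 0 = -3)
w(I, Z) = 2/(-6 + (-3 + Z)/(4 + I)) (w(I, Z) = 2/(-6 + (Z - 3)/(I + 4)) = 2/(-6 + (-3 + Z)/(4 + I)))
O(h, N) = 0 (O(h, N) = 0*(2*(-4 - 1*(-1))/(27 - 1*(-3) + 6*(-1))) = 0*(2*(-4 + 1)/(27 + 3 - 6)) = 0*(2*(-3)/24) = 0*(2*(1/24)*(-3)) = 0*(-¼) = 0)
√(O(137, -50 + 34) - 18800) = √(0 - 18800) = √(-18800) = 20*I*√47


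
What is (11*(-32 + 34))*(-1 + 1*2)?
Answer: 22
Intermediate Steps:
(11*(-32 + 34))*(-1 + 1*2) = (11*2)*(-1 + 2) = 22*1 = 22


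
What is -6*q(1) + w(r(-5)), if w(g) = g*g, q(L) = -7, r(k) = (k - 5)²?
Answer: 10042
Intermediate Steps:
r(k) = (-5 + k)²
w(g) = g²
-6*q(1) + w(r(-5)) = -6*(-7) + ((-5 - 5)²)² = 42 + ((-10)²)² = 42 + 100² = 42 + 10000 = 10042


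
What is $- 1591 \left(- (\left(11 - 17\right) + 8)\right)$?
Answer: $3182$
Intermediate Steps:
$- 1591 \left(- (\left(11 - 17\right) + 8)\right) = - 1591 \left(- (-6 + 8)\right) = - 1591 \left(\left(-1\right) 2\right) = \left(-1591\right) \left(-2\right) = 3182$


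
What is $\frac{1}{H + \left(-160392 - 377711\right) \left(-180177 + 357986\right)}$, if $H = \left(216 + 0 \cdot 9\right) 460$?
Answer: $- \frac{1}{95679456967} \approx -1.0452 \cdot 10^{-11}$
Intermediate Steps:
$H = 99360$ ($H = \left(216 + 0\right) 460 = 216 \cdot 460 = 99360$)
$\frac{1}{H + \left(-160392 - 377711\right) \left(-180177 + 357986\right)} = \frac{1}{99360 + \left(-160392 - 377711\right) \left(-180177 + 357986\right)} = \frac{1}{99360 - 95679556327} = \frac{1}{-95679456967} = - \frac{1}{95679456967}$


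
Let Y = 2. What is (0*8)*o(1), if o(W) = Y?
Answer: 0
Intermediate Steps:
o(W) = 2
(0*8)*o(1) = (0*8)*2 = 0*2 = 0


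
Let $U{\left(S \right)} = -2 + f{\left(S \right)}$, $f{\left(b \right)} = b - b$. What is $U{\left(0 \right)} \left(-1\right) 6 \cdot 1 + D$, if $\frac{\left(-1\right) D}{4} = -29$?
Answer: $128$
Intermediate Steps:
$D = 116$ ($D = \left(-4\right) \left(-29\right) = 116$)
$f{\left(b \right)} = 0$
$U{\left(S \right)} = -2$ ($U{\left(S \right)} = -2 + 0 = -2$)
$U{\left(0 \right)} \left(-1\right) 6 \cdot 1 + D = - 2 \left(-1\right) 6 \cdot 1 + 116 = - 2 \left(\left(-6\right) 1\right) + 116 = \left(-2\right) \left(-6\right) + 116 = 12 + 116 = 128$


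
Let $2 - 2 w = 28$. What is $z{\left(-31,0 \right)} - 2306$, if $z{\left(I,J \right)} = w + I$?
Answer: $-2350$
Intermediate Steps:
$w = -13$ ($w = 1 - 14 = -13$)
$z{\left(I,J \right)} = -13 + I$
$z{\left(-31,0 \right)} - 2306 = \left(-13 - 31\right) - 2306 = -44 - 2306 = -2350$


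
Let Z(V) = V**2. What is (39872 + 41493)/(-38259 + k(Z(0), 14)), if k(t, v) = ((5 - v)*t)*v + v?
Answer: -16273/7649 ≈ -2.1275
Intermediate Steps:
k(t, v) = v + t*v*(5 - v) (k(t, v) = (t*(5 - v))*v + v = t*v*(5 - v) + v = v + t*v*(5 - v))
(39872 + 41493)/(-38259 + k(Z(0), 14)) = (39872 + 41493)/(-38259 + 14*(1 + 5*0**2 - 1*0**2*14)) = 81365/(-38259 + 14*(1 + 5*0 - 1*0*14)) = 81365/(-38259 + 14*(1 + 0 + 0)) = 81365/(-38259 + 14*1) = 81365/(-38259 + 14) = 81365/(-38245) = 81365*(-1/38245) = -16273/7649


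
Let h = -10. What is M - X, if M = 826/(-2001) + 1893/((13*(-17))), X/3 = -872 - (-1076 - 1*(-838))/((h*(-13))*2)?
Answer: 885896377/340170 ≈ 2604.3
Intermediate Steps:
X = -339723/130 (X = 3*(-872 - (-1076 - 1*(-838))/(-10*(-13)*2)) = 3*(-872 - (-1076 + 838)/(130*2)) = 3*(-872 - (-238)/260) = 3*(-872 - 1*(-119/130)) = 3*(-872 + 119/130) = 3*(-113241/130) = -339723/130 ≈ -2613.3)
M = -3970439/442221 (M = 826*(-1/2001) + 1893/(-221) = -826/2001 + 1893*(-1/221) = -826/2001 - 1893/221 = -3970439/442221 ≈ -8.9784)
M - X = -3970439/442221 - 1*(-339723/130) = -3970439/442221 + 339723/130 = 885896377/340170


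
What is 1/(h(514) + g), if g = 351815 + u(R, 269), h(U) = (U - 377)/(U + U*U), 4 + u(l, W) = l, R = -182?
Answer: 264710/93079712727 ≈ 2.8439e-6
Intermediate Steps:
u(l, W) = -4 + l
h(U) = (-377 + U)/(U + U²)
g = 351629 (g = 351815 + (-4 - 182) = 351815 - 186 = 351629)
1/(h(514) + g) = 1/((-377 + 514)/(514*(1 + 514)) + 351629) = 1/((1/514)*137/515 + 351629) = 1/((1/514)*(1/515)*137 + 351629) = 1/(137/264710 + 351629) = 1/(93079712727/264710) = 264710/93079712727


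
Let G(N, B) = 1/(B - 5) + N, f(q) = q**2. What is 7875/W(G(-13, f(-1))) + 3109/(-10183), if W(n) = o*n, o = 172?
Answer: -87276536/23207057 ≈ -3.7608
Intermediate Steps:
G(N, B) = N + 1/(-5 + B) (G(N, B) = 1/(-5 + B) + N = N + 1/(-5 + B))
W(n) = 172*n
7875/W(G(-13, f(-1))) + 3109/(-10183) = 7875/((172*((1 - 5*(-13) + (-1)**2*(-13))/(-5 + (-1)**2)))) + 3109/(-10183) = 7875/((172*((1 + 65 + 1*(-13))/(-5 + 1)))) + 3109*(-1/10183) = 7875/((172*((1 + 65 - 13)/(-4)))) - 3109/10183 = 7875/((172*(-1/4*53))) - 3109/10183 = 7875/((172*(-53/4))) - 3109/10183 = 7875/(-2279) - 3109/10183 = 7875*(-1/2279) - 3109/10183 = -7875/2279 - 3109/10183 = -87276536/23207057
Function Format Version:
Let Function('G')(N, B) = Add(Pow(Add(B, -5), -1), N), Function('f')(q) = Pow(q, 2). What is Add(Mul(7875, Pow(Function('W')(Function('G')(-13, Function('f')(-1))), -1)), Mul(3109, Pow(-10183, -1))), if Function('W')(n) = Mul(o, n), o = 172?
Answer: Rational(-87276536, 23207057) ≈ -3.7608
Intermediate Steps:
Function('G')(N, B) = Add(N, Pow(Add(-5, B), -1)) (Function('G')(N, B) = Add(Pow(Add(-5, B), -1), N) = Add(N, Pow(Add(-5, B), -1)))
Function('W')(n) = Mul(172, n)
Add(Mul(7875, Pow(Function('W')(Function('G')(-13, Function('f')(-1))), -1)), Mul(3109, Pow(-10183, -1))) = Add(Mul(7875, Pow(Mul(172, Mul(Pow(Add(-5, Pow(-1, 2)), -1), Add(1, Mul(-5, -13), Mul(Pow(-1, 2), -13)))), -1)), Mul(3109, Pow(-10183, -1))) = Add(Mul(7875, Pow(Mul(172, Mul(Pow(Add(-5, 1), -1), Add(1, 65, Mul(1, -13)))), -1)), Mul(3109, Rational(-1, 10183))) = Add(Mul(7875, Pow(Mul(172, Mul(Pow(-4, -1), Add(1, 65, -13))), -1)), Rational(-3109, 10183)) = Add(Mul(7875, Pow(Mul(172, Mul(Rational(-1, 4), 53)), -1)), Rational(-3109, 10183)) = Add(Mul(7875, Pow(Mul(172, Rational(-53, 4)), -1)), Rational(-3109, 10183)) = Add(Mul(7875, Pow(-2279, -1)), Rational(-3109, 10183)) = Add(Mul(7875, Rational(-1, 2279)), Rational(-3109, 10183)) = Add(Rational(-7875, 2279), Rational(-3109, 10183)) = Rational(-87276536, 23207057)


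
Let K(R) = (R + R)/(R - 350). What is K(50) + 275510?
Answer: 826529/3 ≈ 2.7551e+5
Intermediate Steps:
K(R) = 2*R/(-350 + R) (K(R) = (2*R)/(-350 + R) = 2*R/(-350 + R))
K(50) + 275510 = 2*50/(-350 + 50) + 275510 = 2*50/(-300) + 275510 = 2*50*(-1/300) + 275510 = -⅓ + 275510 = 826529/3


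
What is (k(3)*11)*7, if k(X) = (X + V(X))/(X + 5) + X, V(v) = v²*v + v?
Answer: 4389/8 ≈ 548.63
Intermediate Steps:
V(v) = v + v³ (V(v) = v³ + v = v + v³)
k(X) = X + (X³ + 2*X)/(5 + X) (k(X) = (X + (X + X³))/(X + 5) + X = (X³ + 2*X)/(5 + X) + X = X + (X³ + 2*X)/(5 + X))
(k(3)*11)*7 = ((3*(7 + 3 + 3²)/(5 + 3))*11)*7 = ((3*(7 + 3 + 9)/8)*11)*7 = ((3*(⅛)*19)*11)*7 = ((57/8)*11)*7 = (627/8)*7 = 4389/8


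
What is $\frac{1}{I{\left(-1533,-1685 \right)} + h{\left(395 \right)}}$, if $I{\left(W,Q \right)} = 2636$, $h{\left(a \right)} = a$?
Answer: $\frac{1}{3031} \approx 0.00032992$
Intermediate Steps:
$\frac{1}{I{\left(-1533,-1685 \right)} + h{\left(395 \right)}} = \frac{1}{2636 + 395} = \frac{1}{3031}$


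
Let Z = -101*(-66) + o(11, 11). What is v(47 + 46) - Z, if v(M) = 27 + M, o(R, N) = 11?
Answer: -6557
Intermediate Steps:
Z = 6677 (Z = -101*(-66) + 11 = 6666 + 11 = 6677)
v(47 + 46) - Z = (27 + (47 + 46)) - 1*6677 = (27 + 93) - 6677 = 120 - 6677 = -6557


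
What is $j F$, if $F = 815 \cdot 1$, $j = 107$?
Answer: $87205$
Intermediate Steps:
$F = 815$
$j F = 107 \cdot 815 = 87205$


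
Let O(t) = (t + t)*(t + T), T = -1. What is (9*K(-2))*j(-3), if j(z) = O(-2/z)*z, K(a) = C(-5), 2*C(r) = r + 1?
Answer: -24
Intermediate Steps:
C(r) = ½ + r/2 (C(r) = (r + 1)/2 = (1 + r)/2 = ½ + r/2)
O(t) = 2*t*(-1 + t) (O(t) = (t + t)*(t - 1) = (2*t)*(-1 + t) = 2*t*(-1 + t))
K(a) = -2 (K(a) = ½ + (½)*(-5) = ½ - 5/2 = -2)
j(z) = 4 + 8/z (j(z) = (2*(-2/z)*(-1 - 2/z))*z = (-4*(-1 - 2/z)/z)*z = 4 + 8/z)
(9*K(-2))*j(-3) = (9*(-2))*(4 + 8/(-3)) = -18*(4 + 8*(-⅓)) = -18*(4 - 8/3) = -18*4/3 = -24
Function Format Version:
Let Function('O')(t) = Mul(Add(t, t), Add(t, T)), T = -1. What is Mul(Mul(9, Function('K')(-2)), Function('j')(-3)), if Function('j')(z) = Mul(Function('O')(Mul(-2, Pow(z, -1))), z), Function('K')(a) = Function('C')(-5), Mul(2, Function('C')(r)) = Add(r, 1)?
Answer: -24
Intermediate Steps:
Function('C')(r) = Add(Rational(1, 2), Mul(Rational(1, 2), r)) (Function('C')(r) = Mul(Rational(1, 2), Add(r, 1)) = Mul(Rational(1, 2), Add(1, r)) = Add(Rational(1, 2), Mul(Rational(1, 2), r)))
Function('O')(t) = Mul(2, t, Add(-1, t)) (Function('O')(t) = Mul(Add(t, t), Add(t, -1)) = Mul(Mul(2, t), Add(-1, t)) = Mul(2, t, Add(-1, t)))
Function('K')(a) = -2 (Function('K')(a) = Add(Rational(1, 2), Mul(Rational(1, 2), -5)) = Add(Rational(1, 2), Rational(-5, 2)) = -2)
Function('j')(z) = Add(4, Mul(8, Pow(z, -1))) (Function('j')(z) = Mul(Mul(2, Mul(-2, Pow(z, -1)), Add(-1, Mul(-2, Pow(z, -1)))), z) = Mul(Mul(-4, Pow(z, -1), Add(-1, Mul(-2, Pow(z, -1)))), z) = Add(4, Mul(8, Pow(z, -1))))
Mul(Mul(9, Function('K')(-2)), Function('j')(-3)) = Mul(Mul(9, -2), Add(4, Mul(8, Pow(-3, -1)))) = Mul(-18, Add(4, Mul(8, Rational(-1, 3)))) = Mul(-18, Add(4, Rational(-8, 3))) = Mul(-18, Rational(4, 3)) = -24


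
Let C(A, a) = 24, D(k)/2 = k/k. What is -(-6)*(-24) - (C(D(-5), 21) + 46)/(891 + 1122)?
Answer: -289942/2013 ≈ -144.03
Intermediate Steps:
D(k) = 2 (D(k) = 2*(k/k) = 2*1 = 2)
-(-6)*(-24) - (C(D(-5), 21) + 46)/(891 + 1122) = -(-6)*(-24) - (24 + 46)/(891 + 1122) = -2*72 - 70/2013 = -144 - 70/2013 = -289942/2013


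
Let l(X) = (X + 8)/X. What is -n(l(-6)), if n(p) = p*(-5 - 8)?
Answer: -13/3 ≈ -4.3333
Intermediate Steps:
l(X) = (8 + X)/X
n(p) = -13*p (n(p) = p*(-13) = -13*p)
-n(l(-6)) = -(-13)*(8 - 6)/(-6) = -(-13)*(-1/6*2) = -(-13)*(-1)/3 = -1*13/3 = -13/3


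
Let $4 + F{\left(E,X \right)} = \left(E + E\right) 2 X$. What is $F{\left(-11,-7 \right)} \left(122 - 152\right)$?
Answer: $-9120$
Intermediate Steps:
$F{\left(E,X \right)} = -4 + 4 E X$ ($F{\left(E,X \right)} = -4 + \left(E + E\right) 2 X = -4 + 2 E 2 X = -4 + 4 E X$)
$F{\left(-11,-7 \right)} \left(122 - 152\right) = \left(-4 + 4 \left(-11\right) \left(-7\right)\right) \left(122 - 152\right) = \left(-4 + 308\right) \left(-30\right) = 304 \left(-30\right) = -9120$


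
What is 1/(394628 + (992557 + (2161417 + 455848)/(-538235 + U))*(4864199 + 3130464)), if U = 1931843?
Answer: 1393608/11058522152156518447 ≈ 1.2602e-13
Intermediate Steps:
1/(394628 + (992557 + (2161417 + 455848)/(-538235 + U))*(4864199 + 3130464)) = 1/(394628 + (992557 + (2161417 + 455848)/(-538235 + 1931843))*(4864199 + 3130464)) = 1/(394628 + (992557 + 2617265/1393608)*7994663) = 1/(394628 + (1383237992921/1393608)*7994663) = 1/(394628 + 11058521602199780623/1393608) = 1/(11058522152156518447/1393608) = 1393608/11058522152156518447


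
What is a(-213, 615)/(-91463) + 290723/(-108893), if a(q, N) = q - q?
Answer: -290723/108893 ≈ -2.6698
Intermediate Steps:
a(q, N) = 0
a(-213, 615)/(-91463) + 290723/(-108893) = 0/(-91463) + 290723/(-108893) = 0*(-1/91463) + 290723*(-1/108893) = 0 - 290723/108893 = -290723/108893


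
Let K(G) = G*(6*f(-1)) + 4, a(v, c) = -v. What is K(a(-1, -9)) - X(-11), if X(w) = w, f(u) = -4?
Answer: -9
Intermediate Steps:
K(G) = 4 - 24*G (K(G) = G*(6*(-4)) + 4 = G*(-24) + 4 = -24*G + 4 = 4 - 24*G)
K(a(-1, -9)) - X(-11) = (4 - (-24)*(-1)) - 1*(-11) = (4 - 24*1) + 11 = (4 - 24) + 11 = -20 + 11 = -9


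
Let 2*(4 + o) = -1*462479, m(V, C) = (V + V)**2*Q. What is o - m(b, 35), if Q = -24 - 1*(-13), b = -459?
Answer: 18077441/2 ≈ 9.0387e+6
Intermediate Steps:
Q = -11 (Q = -24 + 13 = -11)
m(V, C) = -44*V**2 (m(V, C) = (V + V)**2*(-11) = (2*V)**2*(-11) = (4*V**2)*(-11) = -44*V**2)
o = -462487/2 (o = -4 + (-1*462479)/2 = -4 + (1/2)*(-462479) = -4 - 462479/2 = -462487/2 ≈ -2.3124e+5)
o - m(b, 35) = -462487/2 - (-44)*(-459)**2 = -462487/2 - (-44)*210681 = -462487/2 - 1*(-9269964) = -462487/2 + 9269964 = 18077441/2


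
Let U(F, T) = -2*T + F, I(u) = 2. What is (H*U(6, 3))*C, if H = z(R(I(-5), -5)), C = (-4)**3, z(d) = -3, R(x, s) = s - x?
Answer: 0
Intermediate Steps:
U(F, T) = F - 2*T
C = -64
H = -3
(H*U(6, 3))*C = -3*(6 - 2*3)*(-64) = -3*(6 - 6)*(-64) = -3*0*(-64) = 0*(-64) = 0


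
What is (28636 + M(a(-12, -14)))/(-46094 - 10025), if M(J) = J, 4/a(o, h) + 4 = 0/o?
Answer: -28635/56119 ≈ -0.51025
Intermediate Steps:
a(o, h) = -1 (a(o, h) = 4/(-4 + 0/o) = 4/(-4 + 0) = 4/(-4) = 4*(-¼) = -1)
(28636 + M(a(-12, -14)))/(-46094 - 10025) = (28636 - 1)/(-46094 - 10025) = 28635/(-56119) = 28635*(-1/56119) = -28635/56119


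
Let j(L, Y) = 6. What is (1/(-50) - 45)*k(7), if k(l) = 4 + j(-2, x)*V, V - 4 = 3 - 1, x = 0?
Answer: -9004/5 ≈ -1800.8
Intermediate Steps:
V = 6 (V = 4 + (3 - 1) = 4 + 2 = 6)
k(l) = 40 (k(l) = 4 + 6*6 = 4 + 36 = 40)
(1/(-50) - 45)*k(7) = (1/(-50) - 45)*40 = (-1/50 - 45)*40 = -2251/50*40 = -9004/5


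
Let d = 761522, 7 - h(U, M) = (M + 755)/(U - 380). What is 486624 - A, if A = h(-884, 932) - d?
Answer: 1577646009/1264 ≈ 1.2481e+6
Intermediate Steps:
h(U, M) = 7 - (755 + M)/(-380 + U) (h(U, M) = 7 - (M + 755)/(U - 380) = 7 - (755 + M)/(-380 + U))
A = -962553273/1264 (A = (-3415 - 1*932 + 7*(-884))/(-380 - 884) - 1*761522 = (-3415 - 932 - 6188)/(-1264) - 761522 = -1/1264*(-10535) - 761522 = 10535/1264 - 761522 = -962553273/1264 ≈ -7.6151e+5)
486624 - A = 486624 - 1*(-962553273/1264) = 486624 + 962553273/1264 = 1577646009/1264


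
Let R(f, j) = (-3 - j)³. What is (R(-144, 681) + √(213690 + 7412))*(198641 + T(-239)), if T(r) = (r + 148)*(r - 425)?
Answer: -82904298413760 + 259065*√221102 ≈ -8.2904e+13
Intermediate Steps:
T(r) = (-425 + r)*(148 + r) (T(r) = (148 + r)*(-425 + r) = (-425 + r)*(148 + r))
(R(-144, 681) + √(213690 + 7412))*(198641 + T(-239)) = (-(3 + 681)³ + √(213690 + 7412))*(198641 + (-62900 + (-239)² - 277*(-239))) = (-1*684³ + √221102)*(198641 + (-62900 + 57121 + 66203)) = (-1*320013504 + √221102)*(198641 + 60424) = (-320013504 + √221102)*259065 = -82904298413760 + 259065*√221102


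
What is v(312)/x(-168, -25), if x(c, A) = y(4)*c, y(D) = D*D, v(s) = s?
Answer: -13/112 ≈ -0.11607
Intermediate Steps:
y(D) = D²
x(c, A) = 16*c (x(c, A) = 4²*c = 16*c)
v(312)/x(-168, -25) = 312/((16*(-168))) = 312/(-2688) = 312*(-1/2688) = -13/112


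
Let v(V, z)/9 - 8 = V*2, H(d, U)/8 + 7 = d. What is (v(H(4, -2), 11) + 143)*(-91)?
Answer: 19747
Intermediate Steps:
H(d, U) = -56 + 8*d
v(V, z) = 72 + 18*V (v(V, z) = 72 + 9*(V*2) = 72 + 9*(2*V) = 72 + 18*V)
(v(H(4, -2), 11) + 143)*(-91) = ((72 + 18*(-56 + 8*4)) + 143)*(-91) = ((72 + 18*(-56 + 32)) + 143)*(-91) = ((72 + 18*(-24)) + 143)*(-91) = ((72 - 432) + 143)*(-91) = (-360 + 143)*(-91) = -217*(-91) = 19747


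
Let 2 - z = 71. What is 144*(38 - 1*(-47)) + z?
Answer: 12171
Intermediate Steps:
z = -69 (z = 2 - 1*71 = 2 - 71 = -69)
144*(38 - 1*(-47)) + z = 144*(38 - 1*(-47)) - 69 = 144*(38 + 47) - 69 = 144*85 - 69 = 12240 - 69 = 12171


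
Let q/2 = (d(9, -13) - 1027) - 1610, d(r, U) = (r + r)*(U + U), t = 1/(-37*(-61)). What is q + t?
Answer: -14015969/2257 ≈ -6210.0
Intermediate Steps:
t = 1/2257 ≈ 0.00044307
d(r, U) = 4*U*r (d(r, U) = (2*r)*(2*U) = 4*U*r)
q = -6210 (q = 2*((4*(-13)*9 - 1027) - 1610) = 2*((-468 - 1027) - 1610) = 2*(-1495 - 1610) = 2*(-3105) = -6210)
q + t = -6210 + 1/2257 = -14015969/2257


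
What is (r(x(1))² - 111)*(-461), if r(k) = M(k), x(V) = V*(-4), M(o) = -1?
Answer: 50710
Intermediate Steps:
x(V) = -4*V
r(k) = -1
(r(x(1))² - 111)*(-461) = ((-1)² - 111)*(-461) = (1 - 111)*(-461) = -110*(-461) = 50710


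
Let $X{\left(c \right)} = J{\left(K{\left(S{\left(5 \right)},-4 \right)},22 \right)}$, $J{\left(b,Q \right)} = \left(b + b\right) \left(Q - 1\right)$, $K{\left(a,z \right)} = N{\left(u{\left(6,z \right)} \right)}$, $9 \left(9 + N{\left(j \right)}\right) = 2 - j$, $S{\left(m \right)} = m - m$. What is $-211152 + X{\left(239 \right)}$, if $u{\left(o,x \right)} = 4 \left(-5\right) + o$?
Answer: $- \frac{634366}{3} \approx -2.1146 \cdot 10^{5}$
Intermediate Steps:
$u{\left(o,x \right)} = -20 + o$
$S{\left(m \right)} = 0$
$N{\left(j \right)} = - \frac{79}{9} - \frac{j}{9}$ ($N{\left(j \right)} = -9 + \frac{2 - j}{9} = -9 - \left(- \frac{2}{9} + \frac{j}{9}\right) = - \frac{79}{9} - \frac{j}{9}$)
$K{\left(a,z \right)} = - \frac{65}{9}$ ($K{\left(a,z \right)} = - \frac{79}{9} - \frac{-20 + 6}{9} = - \frac{79}{9} - - \frac{14}{9} = - \frac{79}{9} + \frac{14}{9} = - \frac{65}{9}$)
$J{\left(b,Q \right)} = 2 b \left(-1 + Q\right)$
$X{\left(c \right)} = - \frac{910}{3}$ ($X{\left(c \right)} = 2 \left(- \frac{65}{9}\right) \left(-1 + 22\right) = 2 \left(- \frac{65}{9}\right) 21 = - \frac{910}{3}$)
$-211152 + X{\left(239 \right)} = -211152 - \frac{910}{3} = - \frac{634366}{3}$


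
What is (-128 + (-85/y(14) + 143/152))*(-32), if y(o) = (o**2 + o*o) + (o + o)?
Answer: 1624876/399 ≈ 4072.4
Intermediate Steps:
y(o) = 2*o + 2*o**2 (y(o) = (o**2 + o**2) + 2*o = 2*o**2 + 2*o = 2*o + 2*o**2)
(-128 + (-85/y(14) + 143/152))*(-32) = (-128 + (-85*1/(28*(1 + 14)) + 143/152))*(-32) = (-128 + (-85/(2*14*15) + 143*(1/152)))*(-32) = (-128 + (-85/420 + 143/152))*(-32) = (-128 + (-85*1/420 + 143/152))*(-32) = (-128 + (-17/84 + 143/152))*(-32) = (-128 + 2357/3192)*(-32) = -406219/3192*(-32) = 1624876/399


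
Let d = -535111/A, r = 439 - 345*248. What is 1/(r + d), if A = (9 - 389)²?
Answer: -144400/12292007511 ≈ -1.1747e-5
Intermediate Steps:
A = 144400 (A = (-380)² = 144400)
r = -85121 (r = 439 - 85560 = -85121)
d = -535111/144400 ≈ -3.7058
1/(r + d) = 1/(-85121 - 535111/144400) = 1/(-12292007511/144400) = -144400/12292007511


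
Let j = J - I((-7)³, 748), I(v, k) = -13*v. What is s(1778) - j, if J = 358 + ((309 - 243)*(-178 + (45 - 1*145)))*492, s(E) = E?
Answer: 9033095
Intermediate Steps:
J = -9026858 (J = 358 + (66*(-178 + (45 - 145)))*492 = 358 + (66*(-178 - 100))*492 = 358 + (66*(-278))*492 = 358 - 18348*492 = 358 - 9027216 = -9026858)
j = -9031317 (j = -9026858 - (-13)*(-7)³ = -9026858 - (-13)*(-343) = -9026858 - 1*4459 = -9026858 - 4459 = -9031317)
s(1778) - j = 1778 - 1*(-9031317) = 1778 + 9031317 = 9033095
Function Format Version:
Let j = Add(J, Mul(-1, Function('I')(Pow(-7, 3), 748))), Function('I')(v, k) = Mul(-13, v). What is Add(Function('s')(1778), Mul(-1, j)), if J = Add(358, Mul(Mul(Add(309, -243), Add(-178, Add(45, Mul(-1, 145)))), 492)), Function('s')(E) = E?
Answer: 9033095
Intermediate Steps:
J = -9026858 (J = Add(358, Mul(Mul(66, Add(-178, Add(45, -145))), 492)) = Add(358, Mul(Mul(66, Add(-178, -100)), 492)) = Add(358, Mul(Mul(66, -278), 492)) = Add(358, Mul(-18348, 492)) = Add(358, -9027216) = -9026858)
j = -9031317 (j = Add(-9026858, Mul(-1, Mul(-13, Pow(-7, 3)))) = Add(-9026858, Mul(-1, Mul(-13, -343))) = Add(-9026858, Mul(-1, 4459)) = Add(-9026858, -4459) = -9031317)
Add(Function('s')(1778), Mul(-1, j)) = Add(1778, Mul(-1, -9031317)) = Add(1778, 9031317) = 9033095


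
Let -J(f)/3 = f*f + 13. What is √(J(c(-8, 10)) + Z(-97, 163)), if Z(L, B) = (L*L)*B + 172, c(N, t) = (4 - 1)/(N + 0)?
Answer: √98163173/8 ≈ 1238.5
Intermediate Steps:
c(N, t) = 3/N
J(f) = -39 - 3*f² (J(f) = -3*(f*f + 13) = -3*(f² + 13) = -3*(13 + f²) = -39 - 3*f²)
Z(L, B) = 172 + B*L² (Z(L, B) = L²*B + 172 = B*L² + 172 = 172 + B*L²)
√(J(c(-8, 10)) + Z(-97, 163)) = √((-39 - 3*(3/(-8))²) + (172 + 163*(-97)²)) = √((-39 - 3*(3*(-⅛))²) + (172 + 163*9409)) = √((-39 - 3*(-3/8)²) + (172 + 1533667)) = √((-39 - 3*9/64) + 1533839) = √((-39 - 27/64) + 1533839) = √(-2523/64 + 1533839) = √(98163173/64) = √98163173/8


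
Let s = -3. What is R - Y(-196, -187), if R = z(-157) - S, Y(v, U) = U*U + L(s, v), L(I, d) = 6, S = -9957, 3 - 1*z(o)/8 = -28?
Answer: -24770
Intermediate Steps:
z(o) = 248 (z(o) = 24 - 8*(-28) = 24 + 224 = 248)
Y(v, U) = 6 + U² (Y(v, U) = U*U + 6 = U² + 6 = 6 + U²)
R = 10205 (R = 248 - 1*(-9957) = 248 + 9957 = 10205)
R - Y(-196, -187) = 10205 - (6 + (-187)²) = 10205 - (6 + 34969) = 10205 - 1*34975 = 10205 - 34975 = -24770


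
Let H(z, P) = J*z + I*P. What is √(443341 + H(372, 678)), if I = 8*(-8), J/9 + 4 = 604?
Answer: √2408749 ≈ 1552.0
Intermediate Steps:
J = 5400 (J = -36 + 9*604 = -36 + 5436 = 5400)
I = -64
H(z, P) = -64*P + 5400*z (H(z, P) = 5400*z - 64*P = -64*P + 5400*z)
√(443341 + H(372, 678)) = √(443341 + (-64*678 + 5400*372)) = √(443341 + (-43392 + 2008800)) = √(443341 + 1965408) = √2408749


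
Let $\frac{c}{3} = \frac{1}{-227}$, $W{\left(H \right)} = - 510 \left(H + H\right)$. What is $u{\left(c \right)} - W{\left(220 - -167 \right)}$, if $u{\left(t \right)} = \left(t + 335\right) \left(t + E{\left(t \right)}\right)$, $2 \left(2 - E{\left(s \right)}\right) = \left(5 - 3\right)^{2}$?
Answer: $\frac{20340329334}{51529} \approx 3.9474 \cdot 10^{5}$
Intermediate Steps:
$W{\left(H \right)} = - 1020 H$ ($W{\left(H \right)} = - 510 \cdot 2 H = - 1020 H$)
$c = - \frac{3}{227}$ ($c = \frac{3}{-227} = 3 \left(- \frac{1}{227}\right) = - \frac{3}{227} \approx -0.013216$)
$E{\left(s \right)} = 0$ ($E{\left(s \right)} = 2 - \frac{\left(5 - 3\right)^{2}}{2} = 2 - \frac{2^{2}}{2} = 2 - 2 = 0$)
$u{\left(t \right)} = t \left(335 + t\right)$ ($u{\left(t \right)} = \left(t + 335\right) \left(t + 0\right) = \left(335 + t\right) t = t \left(335 + t\right)$)
$u{\left(c \right)} - W{\left(220 - -167 \right)} = - \frac{3 \left(335 - \frac{3}{227}\right)}{227} - - 1020 \left(220 - -167\right) = \left(- \frac{3}{227}\right) \frac{76042}{227} - - 1020 \left(220 + 167\right) = - \frac{228126}{51529} - \left(-1020\right) 387 = - \frac{228126}{51529} - -394740 = - \frac{228126}{51529} + 394740 = \frac{20340329334}{51529}$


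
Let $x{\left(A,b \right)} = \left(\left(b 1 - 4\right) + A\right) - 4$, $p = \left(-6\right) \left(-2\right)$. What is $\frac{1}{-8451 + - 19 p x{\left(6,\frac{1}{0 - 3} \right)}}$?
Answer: $- \frac{1}{7919} \approx -0.00012628$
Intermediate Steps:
$p = 12$
$x{\left(A,b \right)} = -8 + A + b$ ($x{\left(A,b \right)} = \left(\left(b - 4\right) + A\right) - 4 = \left(\left(-4 + b\right) + A\right) - 4 = \left(-4 + A + b\right) - 4 = -8 + A + b$)
$\frac{1}{-8451 + - 19 p x{\left(6,\frac{1}{0 - 3} \right)}} = \frac{1}{-8451 + \left(-19\right) 12 \left(-8 + 6 + \frac{1}{0 - 3}\right)} = \frac{1}{-8451 - 228 \left(-8 + 6 + \frac{1}{-3}\right)} = \frac{1}{-8451 - 228 \left(-8 + 6 - \frac{1}{3}\right)} = \frac{1}{-8451 - -532} = \frac{1}{-8451 + 532} = \frac{1}{-7919} = - \frac{1}{7919}$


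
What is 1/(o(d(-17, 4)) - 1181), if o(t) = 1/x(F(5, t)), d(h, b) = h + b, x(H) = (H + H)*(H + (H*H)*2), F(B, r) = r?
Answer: -8450/9979451 ≈ -0.00084674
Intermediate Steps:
x(H) = 2*H*(H + 2*H²) (x(H) = (2*H)*(H + H²*2) = (2*H)*(H + 2*H²) = 2*H*(H + 2*H²))
d(h, b) = b + h
o(t) = 1/(t²*(2 + 4*t))
1/(o(d(-17, 4)) - 1181) = 1/(1/(2*(4 - 17)²*(1 + 2*(4 - 17))) - 1181) = 1/((½)/((-13)²*(1 + 2*(-13))) - 1181) = 1/((½)*(1/169)/(1 - 26) - 1181) = 1/((½)*(1/169)/(-25) - 1181) = 1/((½)*(1/169)*(-1/25) - 1181) = 1/(-1/8450 - 1181) = 1/(-9979451/8450) = -8450/9979451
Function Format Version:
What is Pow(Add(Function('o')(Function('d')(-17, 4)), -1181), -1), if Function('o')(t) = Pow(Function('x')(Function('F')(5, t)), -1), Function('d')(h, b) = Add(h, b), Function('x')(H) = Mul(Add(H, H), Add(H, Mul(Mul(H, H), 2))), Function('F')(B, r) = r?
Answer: Rational(-8450, 9979451) ≈ -0.00084674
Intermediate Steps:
Function('x')(H) = Mul(2, H, Add(H, Mul(2, Pow(H, 2)))) (Function('x')(H) = Mul(Mul(2, H), Add(H, Mul(Pow(H, 2), 2))) = Mul(Mul(2, H), Add(H, Mul(2, Pow(H, 2)))) = Mul(2, H, Add(H, Mul(2, Pow(H, 2)))))
Function('d')(h, b) = Add(b, h)
Function('o')(t) = Mul(Pow(t, -2), Pow(Add(2, Mul(4, t)), -1)) (Function('o')(t) = Pow(Mul(Pow(t, 2), Add(2, Mul(4, t))), -1) = Mul(Pow(t, -2), Pow(Add(2, Mul(4, t)), -1)))
Pow(Add(Function('o')(Function('d')(-17, 4)), -1181), -1) = Pow(Add(Mul(Rational(1, 2), Pow(Add(4, -17), -2), Pow(Add(1, Mul(2, Add(4, -17))), -1)), -1181), -1) = Pow(Add(Mul(Rational(1, 2), Pow(-13, -2), Pow(Add(1, Mul(2, -13)), -1)), -1181), -1) = Pow(Add(Mul(Rational(1, 2), Rational(1, 169), Pow(Add(1, -26), -1)), -1181), -1) = Pow(Add(Mul(Rational(1, 2), Rational(1, 169), Pow(-25, -1)), -1181), -1) = Pow(Add(Mul(Rational(1, 2), Rational(1, 169), Rational(-1, 25)), -1181), -1) = Pow(Add(Rational(-1, 8450), -1181), -1) = Pow(Rational(-9979451, 8450), -1) = Rational(-8450, 9979451)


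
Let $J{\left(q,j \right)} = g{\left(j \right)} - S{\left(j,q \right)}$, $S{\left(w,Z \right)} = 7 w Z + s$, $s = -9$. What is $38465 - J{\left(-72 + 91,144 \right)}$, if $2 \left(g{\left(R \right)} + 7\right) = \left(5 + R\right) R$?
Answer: $46887$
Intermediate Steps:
$g{\left(R \right)} = -7 + \frac{R \left(5 + R\right)}{2}$ ($g{\left(R \right)} = -7 + \frac{\left(5 + R\right) R}{2} = -7 + \frac{R \left(5 + R\right)}{2}$)
$S{\left(w,Z \right)} = -9 + 7 Z w$ ($S{\left(w,Z \right)} = 7 w Z - 9 = 7 Z w - 9 = -9 + 7 Z w$)
$J{\left(q,j \right)} = 2 + \frac{j^{2}}{2} + \frac{5 j}{2} - 7 j q$ ($J{\left(q,j \right)} = \left(-7 + \frac{j^{2}}{2} + \frac{5 j}{2}\right) - \left(-9 + 7 q j\right) = \left(-7 + \frac{j^{2}}{2} + \frac{5 j}{2}\right) - \left(-9 + 7 j q\right) = 2 + \frac{j^{2}}{2} + \frac{5 j}{2} - 7 j q$)
$38465 - J{\left(-72 + 91,144 \right)} = 38465 - \left(2 + \frac{144^{2}}{2} + \frac{5}{2} \cdot 144 - 1008 \left(-72 + 91\right)\right) = 38465 - \left(2 + \frac{1}{2} \cdot 20736 + 360 - 1008 \cdot 19\right) = 38465 - \left(2 + 10368 + 360 - 19152\right) = 38465 - -8422 = 38465 + 8422 = 46887$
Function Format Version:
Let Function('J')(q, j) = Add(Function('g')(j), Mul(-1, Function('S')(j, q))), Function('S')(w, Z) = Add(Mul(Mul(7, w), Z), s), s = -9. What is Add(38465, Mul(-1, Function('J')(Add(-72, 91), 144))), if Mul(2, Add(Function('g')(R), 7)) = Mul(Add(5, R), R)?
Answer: 46887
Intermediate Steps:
Function('g')(R) = Add(-7, Mul(Rational(1, 2), R, Add(5, R))) (Function('g')(R) = Add(-7, Mul(Rational(1, 2), Mul(Add(5, R), R))) = Add(-7, Mul(Rational(1, 2), Mul(R, Add(5, R)))) = Add(-7, Mul(Rational(1, 2), R, Add(5, R))))
Function('S')(w, Z) = Add(-9, Mul(7, Z, w)) (Function('S')(w, Z) = Add(Mul(Mul(7, w), Z), -9) = Add(Mul(7, Z, w), -9) = Add(-9, Mul(7, Z, w)))
Function('J')(q, j) = Add(2, Mul(Rational(1, 2), Pow(j, 2)), Mul(Rational(5, 2), j), Mul(-7, j, q)) (Function('J')(q, j) = Add(Add(-7, Mul(Rational(1, 2), Pow(j, 2)), Mul(Rational(5, 2), j)), Mul(-1, Add(-9, Mul(7, q, j)))) = Add(Add(-7, Mul(Rational(1, 2), Pow(j, 2)), Mul(Rational(5, 2), j)), Mul(-1, Add(-9, Mul(7, j, q)))) = Add(Add(-7, Mul(Rational(1, 2), Pow(j, 2)), Mul(Rational(5, 2), j)), Add(9, Mul(-7, j, q))) = Add(2, Mul(Rational(1, 2), Pow(j, 2)), Mul(Rational(5, 2), j), Mul(-7, j, q)))
Add(38465, Mul(-1, Function('J')(Add(-72, 91), 144))) = Add(38465, Mul(-1, Add(2, Mul(Rational(1, 2), Pow(144, 2)), Mul(Rational(5, 2), 144), Mul(-7, 144, Add(-72, 91))))) = Add(38465, Mul(-1, Add(2, Mul(Rational(1, 2), 20736), 360, Mul(-7, 144, 19)))) = Add(38465, Mul(-1, Add(2, 10368, 360, -19152))) = Add(38465, Mul(-1, -8422)) = Add(38465, 8422) = 46887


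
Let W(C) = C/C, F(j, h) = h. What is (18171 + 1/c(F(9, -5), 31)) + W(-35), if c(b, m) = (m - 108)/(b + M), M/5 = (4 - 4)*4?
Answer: 1399249/77 ≈ 18172.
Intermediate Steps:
M = 0 (M = 5*((4 - 4)*4) = 5*(0*4) = 5*0 = 0)
W(C) = 1
c(b, m) = (-108 + m)/b (c(b, m) = (m - 108)/(b + 0) = (-108 + m)/b)
(18171 + 1/c(F(9, -5), 31)) + W(-35) = (18171 + 1/((-108 + 31)/(-5))) + 1 = (18171 + 1/(-1/5*(-77))) + 1 = (18171 + 1/(77/5)) + 1 = (18171 + 5/77) + 1 = 1399172/77 + 1 = 1399249/77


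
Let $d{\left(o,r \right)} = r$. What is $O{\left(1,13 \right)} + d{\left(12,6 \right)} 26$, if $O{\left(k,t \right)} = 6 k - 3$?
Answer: $159$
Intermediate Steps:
$O{\left(k,t \right)} = -3 + 6 k$
$O{\left(1,13 \right)} + d{\left(12,6 \right)} 26 = \left(-3 + 6 \cdot 1\right) + 6 \cdot 26 = \left(-3 + 6\right) + 156 = 3 + 156 = 159$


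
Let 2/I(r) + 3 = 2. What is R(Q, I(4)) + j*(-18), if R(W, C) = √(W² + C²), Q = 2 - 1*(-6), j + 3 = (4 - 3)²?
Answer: 36 + 2*√17 ≈ 44.246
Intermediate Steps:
j = -2 (j = -3 + (4 - 3)² = -3 + 1² = -3 + 1 = -2)
I(r) = -2 (I(r) = 2/(-3 + 2) = 2/(-1) = 2*(-1) = -2)
Q = 8 (Q = 2 + 6 = 8)
R(W, C) = √(C² + W²)
R(Q, I(4)) + j*(-18) = √((-2)² + 8²) - 2*(-18) = √(4 + 64) + 36 = √68 + 36 = 2*√17 + 36 = 36 + 2*√17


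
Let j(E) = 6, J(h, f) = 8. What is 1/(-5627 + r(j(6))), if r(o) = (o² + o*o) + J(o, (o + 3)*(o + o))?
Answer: -1/5547 ≈ -0.00018028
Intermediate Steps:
r(o) = 8 + 2*o² (r(o) = (o² + o*o) + 8 = (o² + o²) + 8 = 2*o² + 8 = 8 + 2*o²)
1/(-5627 + r(j(6))) = 1/(-5627 + (8 + 2*6²)) = 1/(-5627 + (8 + 2*36)) = 1/(-5627 + (8 + 72)) = 1/(-5627 + 80) = 1/(-5547) = -1/5547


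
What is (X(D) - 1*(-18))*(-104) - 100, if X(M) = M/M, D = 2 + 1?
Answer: -2076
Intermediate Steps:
D = 3
X(M) = 1
(X(D) - 1*(-18))*(-104) - 100 = (1 - 1*(-18))*(-104) - 100 = (1 + 18)*(-104) - 100 = 19*(-104) - 100 = -1976 - 100 = -2076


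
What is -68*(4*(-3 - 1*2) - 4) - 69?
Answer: 1563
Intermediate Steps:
-68*(4*(-3 - 1*2) - 4) - 69 = -68*(4*(-3 - 2) - 4) - 69 = -68*(4*(-5) - 4) - 69 = -68*(-20 - 4) - 69 = -68*(-24) - 69 = 1632 - 69 = 1563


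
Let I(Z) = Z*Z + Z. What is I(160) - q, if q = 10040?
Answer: 15720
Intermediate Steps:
I(Z) = Z + Z² (I(Z) = Z² + Z = Z + Z²)
I(160) - q = 160*(1 + 160) - 1*10040 = 160*161 - 10040 = 25760 - 10040 = 15720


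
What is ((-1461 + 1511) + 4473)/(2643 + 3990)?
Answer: 4523/6633 ≈ 0.68189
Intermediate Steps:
((-1461 + 1511) + 4473)/(2643 + 3990) = (50 + 4473)/6633 = 4523*(1/6633) = 4523/6633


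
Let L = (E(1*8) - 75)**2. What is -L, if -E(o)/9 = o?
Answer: -21609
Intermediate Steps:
E(o) = -9*o
L = 21609 (L = (-9*8 - 75)**2 = (-72 - 75)**2 = (-147)**2 = 21609)
-L = -1*21609 = -21609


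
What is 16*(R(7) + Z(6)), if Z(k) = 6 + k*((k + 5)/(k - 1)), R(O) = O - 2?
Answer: 1936/5 ≈ 387.20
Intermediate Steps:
R(O) = -2 + O
Z(k) = 6 + k*(5 + k)/(-1 + k) (Z(k) = 6 + k*((5 + k)/(-1 + k)) = 6 + k*(5 + k)/(-1 + k))
16*(R(7) + Z(6)) = 16*((-2 + 7) + (-6 + 6² + 11*6)/(-1 + 6)) = 16*(5 + (-6 + 36 + 66)/5) = 16*(5 + (⅕)*96) = 16*(5 + 96/5) = 16*(121/5) = 1936/5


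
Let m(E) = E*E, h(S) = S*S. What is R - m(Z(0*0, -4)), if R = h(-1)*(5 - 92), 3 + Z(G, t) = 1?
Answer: -91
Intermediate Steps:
Z(G, t) = -2 (Z(G, t) = -3 + 1 = -2)
h(S) = S**2
m(E) = E**2
R = -87 (R = (-1)**2*(5 - 92) = 1*(-87) = -87)
R - m(Z(0*0, -4)) = -87 - 1*(-2)**2 = -87 - 1*4 = -87 - 4 = -91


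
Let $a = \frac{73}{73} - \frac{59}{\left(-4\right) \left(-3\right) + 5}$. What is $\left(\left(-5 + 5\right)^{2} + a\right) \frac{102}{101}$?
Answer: $- \frac{252}{101} \approx -2.495$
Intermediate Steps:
$a = - \frac{42}{17}$ ($a = 73 \cdot \frac{1}{73} - \frac{59}{12 + 5} = 1 - \frac{59}{17} = - \frac{42}{17} \approx -2.4706$)
$\left(\left(-5 + 5\right)^{2} + a\right) \frac{102}{101} = \left(\left(-5 + 5\right)^{2} - \frac{42}{17}\right) \frac{102}{101} = \left(0^{2} - \frac{42}{17}\right) 102 \cdot \frac{1}{101} = \left(0 - \frac{42}{17}\right) \frac{102}{101} = \left(- \frac{42}{17}\right) \frac{102}{101} = - \frac{252}{101}$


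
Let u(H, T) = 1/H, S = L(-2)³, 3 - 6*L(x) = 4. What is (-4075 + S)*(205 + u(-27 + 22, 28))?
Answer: -112665728/135 ≈ -8.3456e+5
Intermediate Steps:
L(x) = -⅙ (L(x) = ½ - ⅙*4 = ½ - ⅔ = -⅙)
S = -1/216 (S = (-⅙)³ = -1/216 ≈ -0.0046296)
(-4075 + S)*(205 + u(-27 + 22, 28)) = (-4075 - 1/216)*(205 + 1/(-27 + 22)) = -880201*(205 + 1/(-5))/216 = -880201*(205 - ⅕)/216 = -880201/216*1024/5 = -112665728/135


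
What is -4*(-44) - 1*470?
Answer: -294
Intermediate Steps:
-4*(-44) - 1*470 = 176 - 470 = -294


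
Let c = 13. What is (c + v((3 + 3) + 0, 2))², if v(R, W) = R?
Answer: 361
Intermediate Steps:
(c + v((3 + 3) + 0, 2))² = (13 + ((3 + 3) + 0))² = (13 + (6 + 0))² = (13 + 6)² = 19² = 361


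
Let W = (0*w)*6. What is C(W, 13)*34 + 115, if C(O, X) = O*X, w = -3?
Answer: 115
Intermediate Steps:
W = 0 (W = (0*(-3))*6 = 0*6 = 0)
C(W, 13)*34 + 115 = (0*13)*34 + 115 = 0*34 + 115 = 0 + 115 = 115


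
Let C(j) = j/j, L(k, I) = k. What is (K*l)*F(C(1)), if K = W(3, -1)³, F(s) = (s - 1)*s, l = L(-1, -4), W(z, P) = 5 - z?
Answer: 0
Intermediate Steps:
C(j) = 1
l = -1
F(s) = s*(-1 + s) (F(s) = (-1 + s)*s = s*(-1 + s))
K = 8 (K = (5 - 1*3)³ = (5 - 3)³ = 2³ = 8)
(K*l)*F(C(1)) = (8*(-1))*(1*(-1 + 1)) = -8*0 = 0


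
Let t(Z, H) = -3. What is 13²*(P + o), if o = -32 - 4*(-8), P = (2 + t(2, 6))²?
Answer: 169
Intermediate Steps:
P = 1 (P = (2 - 3)² = (-1)² = 1)
o = 0 (o = -32 + 32 = 0)
13²*(P + o) = 13²*(1 + 0) = 169*1 = 169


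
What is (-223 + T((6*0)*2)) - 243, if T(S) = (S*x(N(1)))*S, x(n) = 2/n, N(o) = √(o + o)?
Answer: -466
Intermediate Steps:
N(o) = √2*√o (N(o) = √(2*o) = √2*√o)
T(S) = √2*S² (T(S) = (S*(2/((√2*√1))))*S = (S*(2/((√2*1))))*S = (S*(2/(√2)))*S = (S*(2*(√2/2)))*S = (S*√2)*S = √2*S²)
(-223 + T((6*0)*2)) - 243 = (-223 + √2*((6*0)*2)²) - 243 = (-223 + √2*(0*2)²) - 243 = (-223 + √2*0²) - 243 = (-223 + √2*0) - 243 = (-223 + 0) - 243 = -223 - 243 = -466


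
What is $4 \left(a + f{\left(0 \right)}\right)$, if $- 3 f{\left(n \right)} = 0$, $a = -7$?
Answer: $-28$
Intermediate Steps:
$f{\left(n \right)} = 0$ ($f{\left(n \right)} = \left(- \frac{1}{3}\right) 0 = 0$)
$4 \left(a + f{\left(0 \right)}\right) = 4 \left(-7 + 0\right) = 4 \left(-7\right) = -28$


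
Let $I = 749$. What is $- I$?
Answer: $-749$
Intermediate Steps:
$- I = \left(-1\right) 749 = -749$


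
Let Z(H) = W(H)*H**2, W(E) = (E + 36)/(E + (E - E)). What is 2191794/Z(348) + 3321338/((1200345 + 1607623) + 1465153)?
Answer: 56377229935/3281756928 ≈ 17.179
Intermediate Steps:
W(E) = (36 + E)/E (W(E) = (36 + E)/(E + 0) = (36 + E)/E)
Z(H) = H*(36 + H) (Z(H) = ((36 + H)/H)*H**2 = H*(36 + H))
2191794/Z(348) + 3321338/((1200345 + 1607623) + 1465153) = 2191794/((348*(36 + 348))) + 3321338/((1200345 + 1607623) + 1465153) = 2191794/((348*384)) + 3321338/(2807968 + 1465153) = 2191794/133632 + 3321338/4273121 = 2191794*(1/133632) + 3321338*(1/4273121) = 365299/22272 + 3321338/4273121 = 56377229935/3281756928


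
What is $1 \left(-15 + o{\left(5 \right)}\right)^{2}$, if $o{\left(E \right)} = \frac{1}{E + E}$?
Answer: $\frac{22201}{100} \approx 222.01$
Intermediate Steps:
$o{\left(E \right)} = \frac{1}{2 E}$
$1 \left(-15 + o{\left(5 \right)}\right)^{2} = 1 \left(-15 + \frac{1}{2 \cdot 5}\right)^{2} = 1 \left(-15 + \frac{1}{2} \cdot \frac{1}{5}\right)^{2} = 1 \left(-15 + \frac{1}{10}\right)^{2} = 1 \left(- \frac{149}{10}\right)^{2} = 1 \cdot \frac{22201}{100} = \frac{22201}{100}$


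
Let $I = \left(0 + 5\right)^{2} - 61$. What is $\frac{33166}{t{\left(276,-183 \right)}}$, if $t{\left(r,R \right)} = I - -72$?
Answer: $\frac{16583}{18} \approx 921.28$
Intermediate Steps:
$I = -36$ ($I = 5^{2} - 61 = 25 - 61 = -36$)
$t{\left(r,R \right)} = 36$ ($t{\left(r,R \right)} = -36 - -72 = -36 + 72 = 36$)
$\frac{33166}{t{\left(276,-183 \right)}} = \frac{33166}{36} = 33166 \cdot \frac{1}{36} = \frac{16583}{18}$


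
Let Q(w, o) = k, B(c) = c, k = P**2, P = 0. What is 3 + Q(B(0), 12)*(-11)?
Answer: 3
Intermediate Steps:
k = 0 (k = 0**2 = 0)
Q(w, o) = 0
3 + Q(B(0), 12)*(-11) = 3 + 0*(-11) = 3 + 0 = 3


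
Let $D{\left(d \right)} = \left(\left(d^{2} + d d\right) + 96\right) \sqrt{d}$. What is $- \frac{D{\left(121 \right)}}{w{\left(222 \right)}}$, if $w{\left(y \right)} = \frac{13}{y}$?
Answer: $- \frac{71741076}{13} \approx -5.5185 \cdot 10^{6}$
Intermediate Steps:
$D{\left(d \right)} = \sqrt{d} \left(96 + 2 d^{2}\right)$ ($D{\left(d \right)} = \left(\left(d^{2} + d^{2}\right) + 96\right) \sqrt{d} = \left(2 d^{2} + 96\right) \sqrt{d} = \left(96 + 2 d^{2}\right) \sqrt{d} = \sqrt{d} \left(96 + 2 d^{2}\right)$)
$- \frac{D{\left(121 \right)}}{w{\left(222 \right)}} = - \frac{2 \sqrt{121} \left(48 + 121^{2}\right)}{13 \cdot \frac{1}{222}} = - \frac{2 \cdot 11 \left(48 + 14641\right)}{13 \cdot \frac{1}{222}} = - \frac{2 \cdot 11 \cdot 14689}{\frac{13}{222}} = - \frac{323158 \cdot 222}{13} = \left(-1\right) \frac{71741076}{13} = - \frac{71741076}{13}$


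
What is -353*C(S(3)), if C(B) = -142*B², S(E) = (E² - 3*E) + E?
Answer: 451134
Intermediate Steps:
S(E) = E² - 2*E
-353*C(S(3)) = -(-50126)*(3*(-2 + 3))² = -(-50126)*(3*1)² = -(-50126)*3² = -(-50126)*9 = -353*(-1278) = 451134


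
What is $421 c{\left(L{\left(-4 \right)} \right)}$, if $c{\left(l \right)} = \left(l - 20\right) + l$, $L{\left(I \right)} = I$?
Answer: $-11788$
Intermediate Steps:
$c{\left(l \right)} = -20 + 2 l$ ($c{\left(l \right)} = \left(-20 + l\right) + l = -20 + 2 l$)
$421 c{\left(L{\left(-4 \right)} \right)} = 421 \left(-20 + 2 \left(-4\right)\right) = 421 \left(-20 - 8\right) = 421 \left(-28\right) = -11788$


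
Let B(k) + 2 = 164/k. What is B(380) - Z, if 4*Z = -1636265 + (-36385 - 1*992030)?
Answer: 63286001/95 ≈ 6.6617e+5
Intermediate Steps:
B(k) = -2 + 164/k
Z = -666170 (Z = (-1636265 + (-36385 - 1*992030))/4 = (-1636265 + (-36385 - 992030))/4 = (-1636265 - 1028415)/4 = (¼)*(-2664680) = -666170)
B(380) - Z = (-2 + 164/380) - 1*(-666170) = (-2 + 164*(1/380)) + 666170 = (-2 + 41/95) + 666170 = -149/95 + 666170 = 63286001/95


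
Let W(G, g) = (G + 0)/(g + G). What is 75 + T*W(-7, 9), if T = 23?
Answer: -11/2 ≈ -5.5000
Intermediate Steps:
W(G, g) = G/(G + g)
75 + T*W(-7, 9) = 75 + 23*(-7/(-7 + 9)) = 75 + 23*(-7/2) = 75 - 161/2 = -11/2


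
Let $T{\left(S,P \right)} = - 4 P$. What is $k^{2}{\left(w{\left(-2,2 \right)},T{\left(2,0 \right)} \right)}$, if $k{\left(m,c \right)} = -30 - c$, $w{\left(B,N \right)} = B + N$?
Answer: $900$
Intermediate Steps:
$k^{2}{\left(w{\left(-2,2 \right)},T{\left(2,0 \right)} \right)} = \left(-30 - \left(-4\right) 0\right)^{2} = \left(-30 - 0\right)^{2} = \left(-30 + 0\right)^{2} = \left(-30\right)^{2} = 900$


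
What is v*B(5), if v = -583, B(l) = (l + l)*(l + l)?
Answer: -58300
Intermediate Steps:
B(l) = 4*l² (B(l) = (2*l)*(2*l) = 4*l²)
v*B(5) = -2332*5² = -2332*25 = -583*100 = -58300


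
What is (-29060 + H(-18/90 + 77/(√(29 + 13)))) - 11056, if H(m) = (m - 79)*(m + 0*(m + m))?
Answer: -5993849/150 - 4367*√42/30 ≈ -40902.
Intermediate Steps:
H(m) = m*(-79 + m) (H(m) = (-79 + m)*(m + 0*(2*m)) = (-79 + m)*(m + 0) = (-79 + m)*m = m*(-79 + m))
(-29060 + H(-18/90 + 77/(√(29 + 13)))) - 11056 = (-29060 + (-18/90 + 77/(√(29 + 13)))*(-79 + (-18/90 + 77/(√(29 + 13))))) - 11056 = (-29060 + (-18*1/90 + 77/(√42))*(-79 + (-18*1/90 + 77/(√42)))) - 11056 = (-29060 + (-⅕ + 77*(√42/42))*(-79 + (-⅕ + 77*(√42/42)))) - 11056 = (-29060 + (-⅕ + 11*√42/6)*(-79 + (-⅕ + 11*√42/6))) - 11056 = (-29060 + (-⅕ + 11*√42/6)*(-396/5 + 11*√42/6)) - 11056 = (-29060 + (-396/5 + 11*√42/6)*(-⅕ + 11*√42/6)) - 11056 = -40116 + (-396/5 + 11*√42/6)*(-⅕ + 11*√42/6)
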